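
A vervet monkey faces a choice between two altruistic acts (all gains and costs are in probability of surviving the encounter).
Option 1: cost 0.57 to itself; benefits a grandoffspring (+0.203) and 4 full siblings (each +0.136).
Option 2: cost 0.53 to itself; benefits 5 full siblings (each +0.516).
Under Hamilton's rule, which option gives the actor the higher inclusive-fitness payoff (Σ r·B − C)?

Option 1: r to a grandoffspring = 0.25.
Option 1: r to a full sibling = 0.5.
Option 1: Σ r·B − C = (1·0.25·0.203 + 4·0.5·0.136) − 0.57 = -0.24725.
Option 2: r to a full sibling = 0.5.
Option 2: Σ r·B − C = (5·0.5·0.516) − 0.53 = 0.76.
Option 2 has the higher net inclusive-fitness payoff.

Option 2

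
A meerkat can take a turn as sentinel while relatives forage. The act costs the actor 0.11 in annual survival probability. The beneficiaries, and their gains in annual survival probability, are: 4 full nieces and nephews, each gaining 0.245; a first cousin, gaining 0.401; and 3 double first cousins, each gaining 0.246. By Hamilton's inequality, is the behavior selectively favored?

Hamilton's rule: the trait is favored when the sum of r·B over every recipient exceeds the actor's cost C.
r to a full niece or nephew = 0.25 (full aunt/uncle↔niece/nephew: two paths of length 3 through the shared grandparent pair: r = 2·(1/2)^3 = 1/4).
r to a first cousin = 1/8 (first cousins share one grandparent pair — two paths of length 4: r = 2·(1/2)^4 = 1/8).
r to a double first cousin = 1/4 (double first cousins share both grandparent pairs — four paths of length 4: r = 4·(1/2)^4 = 1/4).
Summing one r·B term per recipient: 4·0.25·0.245 + 1·0.125·0.401 + 3·0.25·0.246 = 0.479625.
0.479625 > 0.11: the indirect benefit exceeds the cost.

Yes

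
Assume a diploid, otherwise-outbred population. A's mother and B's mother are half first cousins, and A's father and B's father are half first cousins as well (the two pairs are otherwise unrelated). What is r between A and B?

Independent pedigree routes through distinct common ancestors add.
A and B are related in two ways: half second cousins through their mothers (r = 1/64) and half second cousins through their fathers (r = 1/64).
r = 1/64 + 1/64 = 0.03125.

0.03125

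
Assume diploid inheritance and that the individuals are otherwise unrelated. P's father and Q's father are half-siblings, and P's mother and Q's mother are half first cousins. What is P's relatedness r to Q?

0.078125

Independent pedigree routes through distinct common ancestors add.
P and Q are related in two ways: half first cousins through their fathers (r = 1/16) and half second cousins through their mothers (r = 1/64).
r = 1/16 + 1/64 = 5/64 = 0.078125.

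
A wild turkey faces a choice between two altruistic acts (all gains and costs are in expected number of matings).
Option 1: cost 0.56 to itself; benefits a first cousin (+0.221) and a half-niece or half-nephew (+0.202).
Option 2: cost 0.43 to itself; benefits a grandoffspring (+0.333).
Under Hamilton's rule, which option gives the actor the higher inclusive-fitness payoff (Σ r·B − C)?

Option 2

Option 1: r to a first cousin = 0.125.
Option 1: r to a half-niece or half-nephew = 0.125.
Option 1: Σ r·B − C = (1·0.125·0.221 + 1·0.125·0.202) − 0.56 = -0.507125.
Option 2: r to a grandoffspring = 0.25.
Option 2: Σ r·B − C = (1·0.25·0.333) − 0.43 = -0.34675.
Option 2 has the higher net inclusive-fitness payoff.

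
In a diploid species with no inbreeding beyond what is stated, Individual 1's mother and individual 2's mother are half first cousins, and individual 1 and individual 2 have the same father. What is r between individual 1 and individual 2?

0.265625

With two independent routes of shared ancestry, r is the sum of the two contributions.
Individual 1 and individual 2 are related in two ways: half second cousins through their mothers (r = 1/64) and half-sibs through their shared father (r = 1/4).
r = 1/64 + 1/4 = 17/64 = 0.265625.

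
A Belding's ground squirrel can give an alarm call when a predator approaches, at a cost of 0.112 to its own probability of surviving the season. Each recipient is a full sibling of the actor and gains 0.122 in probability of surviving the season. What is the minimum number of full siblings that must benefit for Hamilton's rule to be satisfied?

2

r to a full sibling = 1/2 (full sibs share both parents — two paths of length 2: r = 2·(1/2)^2 = 1/2).
Hamilton's rule: n·r·B > C  ⇒  n > C/(r·B) = 0.112/(0.5·0.122) = 1.836.
The smallest integer exceeding 1.836 is 2.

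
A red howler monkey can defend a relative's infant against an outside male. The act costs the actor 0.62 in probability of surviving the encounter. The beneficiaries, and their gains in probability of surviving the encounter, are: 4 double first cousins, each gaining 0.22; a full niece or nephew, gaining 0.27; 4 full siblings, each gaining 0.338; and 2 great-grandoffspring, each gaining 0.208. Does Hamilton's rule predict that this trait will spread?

Hamilton's rule: the trait is favored when the sum of r·B over every recipient exceeds the actor's cost C.
r to a double first cousin = 0.25 (double first cousins share both grandparent pairs — four paths of length 4: r = 4·(1/2)^4 = 1/4).
r to a full niece or nephew = 1/4 (full aunt/uncle↔niece/nephew: two paths of length 3 through the shared grandparent pair: r = 2·(1/2)^3 = 1/4).
r to a full sibling = 0.5 (full sibs share both parents — two paths of length 2: r = 2·(1/2)^2 = 1/2).
r to a great-grandoffspring = 0.125 (three parent–offspring links: r = (1/2)^3 = 1/8).
Summing one r·B term per recipient: 4·0.25·0.22 + 1·0.25·0.27 + 4·0.5·0.338 + 2·0.125·0.208 = 1.0155.
1.0155 > 0.62: the indirect benefit exceeds the cost.

Yes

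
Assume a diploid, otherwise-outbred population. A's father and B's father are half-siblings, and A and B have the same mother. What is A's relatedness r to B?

Relatedness sums over independent paths through distinct common ancestors.
A and B are related in two ways: half first cousins through their fathers (r = 1/16) and half-sibs through their shared mother (r = 1/4).
r = 1/16 + 1/4 = 5/16 = 0.3125.

0.3125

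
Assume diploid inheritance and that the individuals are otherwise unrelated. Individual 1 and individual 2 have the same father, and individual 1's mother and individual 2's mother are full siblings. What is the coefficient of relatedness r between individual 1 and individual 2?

With two independent routes of shared ancestry, r is the sum of the two contributions.
Individual 1 and individual 2 are related in two ways: half-sibs through their shared father (r = 1/4) and first cousins through their mothers (r = 1/8).
r = 1/4 + 1/8 = 3/8 = 0.375.

0.375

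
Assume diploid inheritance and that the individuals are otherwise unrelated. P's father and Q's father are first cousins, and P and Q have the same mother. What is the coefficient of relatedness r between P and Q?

0.28125

Relatedness sums over independent paths through distinct common ancestors.
P and Q are related in two ways: second cousins through their fathers (r = 1/32) and half-sibs through their shared mother (r = 1/4).
r = 1/32 + 1/4 = 9/32 = 0.28125.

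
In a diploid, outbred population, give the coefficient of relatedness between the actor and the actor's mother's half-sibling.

Each parent–offspring link contributes a factor of 1/2, and independent paths through distinct common ancestors add.
Half-aunt/uncle↔niece/nephew: one path of length 3: r = (1/2)^3 = 1/8.

0.125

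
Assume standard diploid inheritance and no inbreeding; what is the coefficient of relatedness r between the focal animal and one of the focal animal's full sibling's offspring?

Each parent–offspring link contributes a factor of 1/2, and independent paths through distinct common ancestors add.
Full aunt/uncle↔niece/nephew: two paths of length 3 through the shared grandparent pair: r = 2·(1/2)^3 = 1/4.

0.25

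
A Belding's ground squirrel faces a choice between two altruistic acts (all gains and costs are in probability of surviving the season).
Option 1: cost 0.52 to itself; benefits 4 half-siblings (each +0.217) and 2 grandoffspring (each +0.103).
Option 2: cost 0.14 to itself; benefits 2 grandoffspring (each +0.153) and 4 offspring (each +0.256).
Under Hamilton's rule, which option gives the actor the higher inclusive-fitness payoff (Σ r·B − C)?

Option 2

Option 1: r to a half-sibling = 0.25.
Option 1: r to a grandoffspring = 0.25.
Option 1: Σ r·B − C = (4·0.25·0.217 + 2·0.25·0.103) − 0.52 = -0.2515.
Option 2: r to a grandoffspring = 0.25.
Option 2: r to an offspring = 0.5.
Option 2: Σ r·B − C = (2·0.25·0.153 + 4·0.5·0.256) − 0.14 = 0.4485.
Option 2 has the higher net inclusive-fitness payoff.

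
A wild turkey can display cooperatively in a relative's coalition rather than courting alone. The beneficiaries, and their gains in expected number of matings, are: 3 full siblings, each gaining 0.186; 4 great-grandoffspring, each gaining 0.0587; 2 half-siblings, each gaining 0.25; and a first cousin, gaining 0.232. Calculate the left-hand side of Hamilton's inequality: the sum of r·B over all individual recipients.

r to a full sibling = 0.5 (full sibs share both parents — two paths of length 2: r = 2·(1/2)^2 = 1/2).
r to a great-grandoffspring = 1/8 (three parent–offspring links: r = (1/2)^3 = 1/8).
r to a half-sibling = 1/4 (half-sibs share one parent — one path of length 2: r = (1/2)^2 = 1/4).
r to a first cousin = 1/8 (first cousins share one grandparent pair — two paths of length 4: r = 2·(1/2)^4 = 1/8).
Summing one r·B term per recipient: 3·0.5·0.186 + 4·0.125·0.0587 + 2·0.25·0.25 + 1·0.125·0.232 = 0.46235.

0.46235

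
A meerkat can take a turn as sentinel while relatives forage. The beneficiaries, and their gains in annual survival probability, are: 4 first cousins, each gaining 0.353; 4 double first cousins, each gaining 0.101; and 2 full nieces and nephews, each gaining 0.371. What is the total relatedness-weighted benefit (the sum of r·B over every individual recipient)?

r to a first cousin = 0.125 (first cousins share one grandparent pair — two paths of length 4: r = 2·(1/2)^4 = 1/8).
r to a double first cousin = 0.25 (double first cousins share both grandparent pairs — four paths of length 4: r = 4·(1/2)^4 = 1/4).
r to a full niece or nephew = 0.25 (full aunt/uncle↔niece/nephew: two paths of length 3 through the shared grandparent pair: r = 2·(1/2)^3 = 1/4).
Summing one r·B term per recipient: 4·0.125·0.353 + 4·0.25·0.101 + 2·0.25·0.371 = 0.463.

0.463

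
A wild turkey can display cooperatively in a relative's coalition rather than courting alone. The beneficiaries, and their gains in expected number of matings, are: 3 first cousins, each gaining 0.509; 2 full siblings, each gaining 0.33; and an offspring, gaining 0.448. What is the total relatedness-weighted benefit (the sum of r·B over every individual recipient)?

r to a first cousin = 0.125 (first cousins share one grandparent pair — two paths of length 4: r = 2·(1/2)^4 = 1/8).
r to a full sibling = 1/2 (full sibs share both parents — two paths of length 2: r = 2·(1/2)^2 = 1/2).
r to an offspring = 0.5 (one parent–offspring link: r = (1/2)^1 = 1/2).
Summing one r·B term per recipient: 3·0.125·0.509 + 2·0.5·0.33 + 1·0.5·0.448 = 0.744875.

0.744875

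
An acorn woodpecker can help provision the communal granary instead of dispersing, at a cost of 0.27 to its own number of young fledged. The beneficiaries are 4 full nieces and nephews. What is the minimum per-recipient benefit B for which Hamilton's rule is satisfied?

r to a full niece or nephew = 0.25 (full aunt/uncle↔niece/nephew: two paths of length 3 through the shared grandparent pair: r = 2·(1/2)^3 = 1/4).
Hamilton's rule with n recipients of equal r: n·r·B > C, so B > C/(n·r) = 0.27/(4·0.25) = 0.27.

0.27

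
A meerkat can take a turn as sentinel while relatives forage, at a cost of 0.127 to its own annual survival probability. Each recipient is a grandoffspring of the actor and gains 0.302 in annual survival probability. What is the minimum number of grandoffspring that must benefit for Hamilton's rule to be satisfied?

2

r to a grandoffspring = 0.25 (two parent–offspring links: r = (1/2)^2 = 1/4).
Hamilton's rule: n·r·B > C  ⇒  n > C/(r·B) = 0.127/(0.25·0.302) = 1.682.
The smallest integer exceeding 1.682 is 2.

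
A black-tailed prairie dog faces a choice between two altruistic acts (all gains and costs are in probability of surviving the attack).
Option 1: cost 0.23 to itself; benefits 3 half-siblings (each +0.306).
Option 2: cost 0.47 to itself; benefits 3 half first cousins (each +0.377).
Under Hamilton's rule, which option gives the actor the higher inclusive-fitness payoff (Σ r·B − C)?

Option 1: r to a half-sibling = 0.25.
Option 1: Σ r·B − C = (3·0.25·0.306) − 0.23 = -0.0005.
Option 2: r to a half first cousin = 0.0625.
Option 2: Σ r·B − C = (3·0.0625·0.377) − 0.47 = -0.3993125.
Option 1 has the higher net inclusive-fitness payoff.

Option 1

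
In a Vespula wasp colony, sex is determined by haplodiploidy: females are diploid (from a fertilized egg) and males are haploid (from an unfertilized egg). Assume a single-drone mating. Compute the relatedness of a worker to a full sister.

0.75

Haplodiploid full sisters inherit their father's entire haploid genome identically (contributing 1/2) and on average half of their mother's contribution (1/2 · 1/2 = 1/4); r = 1/2 + 1/4 = 3/4.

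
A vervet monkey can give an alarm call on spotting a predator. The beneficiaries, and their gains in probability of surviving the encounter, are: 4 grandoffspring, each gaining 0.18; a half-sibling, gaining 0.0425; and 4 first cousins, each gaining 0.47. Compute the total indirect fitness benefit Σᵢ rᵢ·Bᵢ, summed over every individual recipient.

0.425625

r to a grandoffspring = 1/4 (two parent–offspring links: r = (1/2)^2 = 1/4).
r to a half-sibling = 0.25 (half-sibs share one parent — one path of length 2: r = (1/2)^2 = 1/4).
r to a first cousin = 0.125 (first cousins share one grandparent pair — two paths of length 4: r = 2·(1/2)^4 = 1/8).
Summing one r·B term per recipient: 4·0.25·0.18 + 1·0.25·0.0425 + 4·0.125·0.47 = 0.425625.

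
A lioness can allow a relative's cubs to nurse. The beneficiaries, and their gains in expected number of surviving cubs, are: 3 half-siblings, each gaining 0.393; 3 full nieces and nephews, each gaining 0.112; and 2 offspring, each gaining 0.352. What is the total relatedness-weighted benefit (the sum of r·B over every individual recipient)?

r to a half-sibling = 1/4 (half-sibs share one parent — one path of length 2: r = (1/2)^2 = 1/4).
r to a full niece or nephew = 1/4 (full aunt/uncle↔niece/nephew: two paths of length 3 through the shared grandparent pair: r = 2·(1/2)^3 = 1/4).
r to an offspring = 1/2 (one parent–offspring link: r = (1/2)^1 = 1/2).
Summing one r·B term per recipient: 3·0.25·0.393 + 3·0.25·0.112 + 2·0.5·0.352 = 0.73075.

0.73075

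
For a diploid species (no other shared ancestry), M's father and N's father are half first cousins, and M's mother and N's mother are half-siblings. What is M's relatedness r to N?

0.078125

Relatedness sums over independent paths through distinct common ancestors.
M and N are related in two ways: half second cousins through their fathers (r = 1/64) and half first cousins through their mothers (r = 1/16).
r = 1/64 + 1/16 = 5/64 = 0.078125.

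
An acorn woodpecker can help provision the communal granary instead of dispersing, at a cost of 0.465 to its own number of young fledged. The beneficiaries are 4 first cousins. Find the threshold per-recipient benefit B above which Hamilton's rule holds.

r to a first cousin = 0.125 (first cousins share one grandparent pair — two paths of length 4: r = 2·(1/2)^4 = 1/8).
Hamilton's rule with n recipients of equal r: n·r·B > C, so B > C/(n·r) = 0.465/(4·0.125) = 0.93.

0.93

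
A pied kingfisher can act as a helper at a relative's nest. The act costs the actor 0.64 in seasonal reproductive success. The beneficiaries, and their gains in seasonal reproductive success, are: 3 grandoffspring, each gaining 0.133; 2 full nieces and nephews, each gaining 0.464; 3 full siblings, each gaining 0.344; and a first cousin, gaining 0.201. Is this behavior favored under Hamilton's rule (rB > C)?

Yes

Hamilton's rule: the trait is favored when the sum of r·B over every recipient exceeds the actor's cost C.
r to a grandoffspring = 0.25 (two parent–offspring links: r = (1/2)^2 = 1/4).
r to a full niece or nephew = 0.25 (full aunt/uncle↔niece/nephew: two paths of length 3 through the shared grandparent pair: r = 2·(1/2)^3 = 1/4).
r to a full sibling = 0.5 (full sibs share both parents — two paths of length 2: r = 2·(1/2)^2 = 1/2).
r to a first cousin = 1/8 (first cousins share one grandparent pair — two paths of length 4: r = 2·(1/2)^4 = 1/8).
Summing one r·B term per recipient: 3·0.25·0.133 + 2·0.25·0.464 + 3·0.5·0.344 + 1·0.125·0.201 = 0.872875.
0.872875 > 0.64: the indirect benefit exceeds the cost.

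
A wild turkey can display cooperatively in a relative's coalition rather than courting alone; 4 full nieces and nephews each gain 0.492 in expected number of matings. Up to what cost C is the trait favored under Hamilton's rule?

0.492

r to a full niece or nephew = 1/4 (full aunt/uncle↔niece/nephew: two paths of length 3 through the shared grandparent pair: r = 2·(1/2)^3 = 1/4).
Hamilton's rule: n·r·B > C, so the trait is favored while C < n·r·B = 4·0.25·0.492 = 0.492.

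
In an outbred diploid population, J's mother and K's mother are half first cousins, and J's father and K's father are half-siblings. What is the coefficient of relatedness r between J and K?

Independent pedigree routes through distinct common ancestors add.
J and K are related in two ways: half second cousins through their mothers (r = 1/64) and half first cousins through their fathers (r = 1/16).
r = 1/64 + 1/16 = 0.078125.

0.078125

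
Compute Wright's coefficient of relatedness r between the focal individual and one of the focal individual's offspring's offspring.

Each parent–offspring link contributes a factor of 1/2, and independent paths through distinct common ancestors add.
Two parent–offspring links: r = (1/2)^2 = 1/4.

0.25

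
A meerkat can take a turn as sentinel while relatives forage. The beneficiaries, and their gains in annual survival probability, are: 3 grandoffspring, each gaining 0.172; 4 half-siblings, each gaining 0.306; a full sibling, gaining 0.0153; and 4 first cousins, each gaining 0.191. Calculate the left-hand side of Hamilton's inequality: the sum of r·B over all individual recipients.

0.53815

r to a grandoffspring = 1/4 (two parent–offspring links: r = (1/2)^2 = 1/4).
r to a half-sibling = 0.25 (half-sibs share one parent — one path of length 2: r = (1/2)^2 = 1/4).
r to a full sibling = 0.5 (full sibs share both parents — two paths of length 2: r = 2·(1/2)^2 = 1/2).
r to a first cousin = 0.125 (first cousins share one grandparent pair — two paths of length 4: r = 2·(1/2)^4 = 1/8).
Summing one r·B term per recipient: 3·0.25·0.172 + 4·0.25·0.306 + 1·0.5·0.0153 + 4·0.125·0.191 = 0.53815.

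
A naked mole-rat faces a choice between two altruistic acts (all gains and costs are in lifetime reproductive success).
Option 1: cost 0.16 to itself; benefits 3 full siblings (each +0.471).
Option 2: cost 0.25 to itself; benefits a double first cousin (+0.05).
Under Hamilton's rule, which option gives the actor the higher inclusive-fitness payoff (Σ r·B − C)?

Option 1

Option 1: r to a full sibling = 0.5.
Option 1: Σ r·B − C = (3·0.5·0.471) − 0.16 = 0.5465.
Option 2: r to a double first cousin = 0.25.
Option 2: Σ r·B − C = (1·0.25·0.05) − 0.25 = -0.2375.
Option 1 has the higher net inclusive-fitness payoff.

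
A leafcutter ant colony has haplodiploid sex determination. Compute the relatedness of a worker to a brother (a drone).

0.25

Her haploid brother carries none of their father's genes and a random half of their mother's genome; that half matches the maternal half of her own genome with probability 1/2: r = 1/2 · 1/2 = 1/4.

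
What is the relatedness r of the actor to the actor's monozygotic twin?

1

Each parent–offspring link contributes a factor of 1/2, and independent paths through distinct common ancestors add.
Monozygotic twins share every allele identical by descent: r = 1.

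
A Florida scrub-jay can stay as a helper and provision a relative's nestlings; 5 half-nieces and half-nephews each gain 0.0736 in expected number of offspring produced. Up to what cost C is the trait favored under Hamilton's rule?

r to a half-niece or half-nephew = 0.125 (half-aunt/uncle↔niece/nephew: one path of length 3: r = (1/2)^3 = 1/8).
Hamilton's rule: n·r·B > C, so the trait is favored while C < n·r·B = 5·0.125·0.0736 = 0.046.

0.046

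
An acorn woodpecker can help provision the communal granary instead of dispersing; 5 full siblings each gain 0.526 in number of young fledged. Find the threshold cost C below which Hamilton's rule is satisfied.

r to a full sibling = 1/2 (full sibs share both parents — two paths of length 2: r = 2·(1/2)^2 = 1/2).
Hamilton's rule: n·r·B > C, so the trait is favored while C < n·r·B = 5·0.5·0.526 = 1.315.

1.315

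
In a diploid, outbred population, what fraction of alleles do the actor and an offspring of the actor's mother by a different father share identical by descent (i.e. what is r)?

0.25

Each parent–offspring link contributes a factor of 1/2, and independent paths through distinct common ancestors add.
Half-sibs share one parent — one path of length 2: r = (1/2)^2 = 1/4.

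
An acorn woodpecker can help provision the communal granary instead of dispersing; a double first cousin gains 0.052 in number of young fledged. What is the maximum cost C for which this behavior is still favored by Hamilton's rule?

r to a double first cousin = 1/4 (double first cousins share both grandparent pairs — four paths of length 4: r = 4·(1/2)^4 = 1/4).
Hamilton's rule: n·r·B > C, so the trait is favored while C < n·r·B = 1·0.25·0.052 = 0.013.

0.013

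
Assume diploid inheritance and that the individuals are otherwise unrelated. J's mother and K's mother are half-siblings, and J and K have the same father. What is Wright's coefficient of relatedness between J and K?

0.3125

Independent pedigree routes through distinct common ancestors add.
J and K are related in two ways: half first cousins through their mothers (r = 1/16) and half-sibs through their shared father (r = 1/4).
r = 1/16 + 1/4 = 0.3125.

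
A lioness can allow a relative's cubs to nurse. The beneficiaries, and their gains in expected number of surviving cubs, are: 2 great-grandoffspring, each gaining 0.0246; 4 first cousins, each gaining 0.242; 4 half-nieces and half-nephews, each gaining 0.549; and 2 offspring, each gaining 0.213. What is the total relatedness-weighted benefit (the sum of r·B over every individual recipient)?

r to a great-grandoffspring = 1/8 (three parent–offspring links: r = (1/2)^3 = 1/8).
r to a first cousin = 1/8 (first cousins share one grandparent pair — two paths of length 4: r = 2·(1/2)^4 = 1/8).
r to a half-niece or half-nephew = 0.125 (half-aunt/uncle↔niece/nephew: one path of length 3: r = (1/2)^3 = 1/8).
r to an offspring = 1/2 (one parent–offspring link: r = (1/2)^1 = 1/2).
Summing one r·B term per recipient: 2·0.125·0.0246 + 4·0.125·0.242 + 4·0.125·0.549 + 2·0.5·0.213 = 0.61465.

0.61465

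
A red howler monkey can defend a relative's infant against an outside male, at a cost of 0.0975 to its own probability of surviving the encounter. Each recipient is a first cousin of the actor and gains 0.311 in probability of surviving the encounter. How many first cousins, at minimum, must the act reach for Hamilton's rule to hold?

r to a first cousin = 0.125 (first cousins share one grandparent pair — two paths of length 4: r = 2·(1/2)^4 = 1/8).
Hamilton's rule: n·r·B > C  ⇒  n > C/(r·B) = 0.0975/(0.125·0.311) = 2.508.
The smallest integer exceeding 2.508 is 3.

3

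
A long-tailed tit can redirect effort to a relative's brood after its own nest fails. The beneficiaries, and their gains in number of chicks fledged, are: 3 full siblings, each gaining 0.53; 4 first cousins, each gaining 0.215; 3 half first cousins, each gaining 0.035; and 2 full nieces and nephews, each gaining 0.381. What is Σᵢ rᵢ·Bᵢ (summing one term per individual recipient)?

r to a full sibling = 1/2 (full sibs share both parents — two paths of length 2: r = 2·(1/2)^2 = 1/2).
r to a first cousin = 1/8 (first cousins share one grandparent pair — two paths of length 4: r = 2·(1/2)^4 = 1/8).
r to a half first cousin = 1/16 (half first cousins share one grandparent — one path of length 4: r = (1/2)^4 = 1/16).
r to a full niece or nephew = 1/4 (full aunt/uncle↔niece/nephew: two paths of length 3 through the shared grandparent pair: r = 2·(1/2)^3 = 1/4).
Summing one r·B term per recipient: 3·0.5·0.53 + 4·0.125·0.215 + 3·0.0625·0.035 + 2·0.25·0.381 = 1.0995625.

1.0995625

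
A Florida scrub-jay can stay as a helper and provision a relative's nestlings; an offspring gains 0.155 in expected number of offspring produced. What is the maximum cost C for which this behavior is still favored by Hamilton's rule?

0.0775

r to an offspring = 1/2 (one parent–offspring link: r = (1/2)^1 = 1/2).
Hamilton's rule: n·r·B > C, so the trait is favored while C < n·r·B = 1·0.5·0.155 = 0.0775.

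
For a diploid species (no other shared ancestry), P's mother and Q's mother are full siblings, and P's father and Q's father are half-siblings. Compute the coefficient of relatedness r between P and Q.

0.1875

Wright's path rule: contributions from independent ancestry routes add.
P and Q are related in two ways: first cousins through their mothers (r = 1/8) and half first cousins through their fathers (r = 1/16).
r = 1/8 + 1/16 = 3/16 = 0.1875.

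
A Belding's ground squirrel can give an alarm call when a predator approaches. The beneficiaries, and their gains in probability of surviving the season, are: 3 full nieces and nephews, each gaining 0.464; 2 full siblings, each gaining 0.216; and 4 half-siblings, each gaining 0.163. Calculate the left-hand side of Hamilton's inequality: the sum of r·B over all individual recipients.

r to a full niece or nephew = 1/4 (full aunt/uncle↔niece/nephew: two paths of length 3 through the shared grandparent pair: r = 2·(1/2)^3 = 1/4).
r to a full sibling = 1/2 (full sibs share both parents — two paths of length 2: r = 2·(1/2)^2 = 1/2).
r to a half-sibling = 0.25 (half-sibs share one parent — one path of length 2: r = (1/2)^2 = 1/4).
Summing one r·B term per recipient: 3·0.25·0.464 + 2·0.5·0.216 + 4·0.25·0.163 = 0.727.

0.727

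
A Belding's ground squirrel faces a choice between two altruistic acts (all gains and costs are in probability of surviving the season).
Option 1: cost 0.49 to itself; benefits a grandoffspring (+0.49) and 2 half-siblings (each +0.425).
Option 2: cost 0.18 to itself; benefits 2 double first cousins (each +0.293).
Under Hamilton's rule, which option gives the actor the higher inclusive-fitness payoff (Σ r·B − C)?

Option 1: r to a grandoffspring = 0.25.
Option 1: r to a half-sibling = 0.25.
Option 1: Σ r·B − C = (1·0.25·0.49 + 2·0.25·0.425) − 0.49 = -0.155.
Option 2: r to a double first cousin = 0.25.
Option 2: Σ r·B − C = (2·0.25·0.293) − 0.18 = -0.0335.
Option 2 has the higher net inclusive-fitness payoff.

Option 2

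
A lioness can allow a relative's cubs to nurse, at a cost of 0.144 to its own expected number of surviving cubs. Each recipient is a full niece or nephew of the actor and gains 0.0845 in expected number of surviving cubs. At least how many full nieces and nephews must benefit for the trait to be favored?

r to a full niece or nephew = 0.25 (full aunt/uncle↔niece/nephew: two paths of length 3 through the shared grandparent pair: r = 2·(1/2)^3 = 1/4).
Hamilton's rule: n·r·B > C  ⇒  n > C/(r·B) = 0.144/(0.25·0.0845) = 6.817.
The smallest integer exceeding 6.817 is 7.

7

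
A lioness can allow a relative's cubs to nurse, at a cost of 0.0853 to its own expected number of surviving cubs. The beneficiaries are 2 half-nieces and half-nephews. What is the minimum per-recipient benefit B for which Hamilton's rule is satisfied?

0.3412

r to a half-niece or half-nephew = 0.125 (half-aunt/uncle↔niece/nephew: one path of length 3: r = (1/2)^3 = 1/8).
Hamilton's rule with n recipients of equal r: n·r·B > C, so B > C/(n·r) = 0.0853/(2·0.125) = 0.3412.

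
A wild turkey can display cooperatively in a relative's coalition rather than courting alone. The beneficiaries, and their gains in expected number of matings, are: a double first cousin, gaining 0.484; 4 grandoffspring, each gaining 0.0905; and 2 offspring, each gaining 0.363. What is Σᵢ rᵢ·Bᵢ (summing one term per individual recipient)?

r to a double first cousin = 0.25 (double first cousins share both grandparent pairs — four paths of length 4: r = 4·(1/2)^4 = 1/4).
r to a grandoffspring = 0.25 (two parent–offspring links: r = (1/2)^2 = 1/4).
r to an offspring = 1/2 (one parent–offspring link: r = (1/2)^1 = 1/2).
Summing one r·B term per recipient: 1·0.25·0.484 + 4·0.25·0.0905 + 2·0.5·0.363 = 0.5745.

0.5745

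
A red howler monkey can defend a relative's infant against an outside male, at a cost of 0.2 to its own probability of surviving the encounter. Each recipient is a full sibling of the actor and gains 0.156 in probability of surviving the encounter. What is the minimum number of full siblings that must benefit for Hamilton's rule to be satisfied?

r to a full sibling = 0.5 (full sibs share both parents — two paths of length 2: r = 2·(1/2)^2 = 1/2).
Hamilton's rule: n·r·B > C  ⇒  n > C/(r·B) = 0.2/(0.5·0.156) = 2.564.
The smallest integer exceeding 2.564 is 3.

3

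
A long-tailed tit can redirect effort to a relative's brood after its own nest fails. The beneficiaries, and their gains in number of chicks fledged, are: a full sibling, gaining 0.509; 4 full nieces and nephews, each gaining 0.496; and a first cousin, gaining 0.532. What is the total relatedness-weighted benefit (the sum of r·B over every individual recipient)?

0.817

r to a full sibling = 1/2 (full sibs share both parents — two paths of length 2: r = 2·(1/2)^2 = 1/2).
r to a full niece or nephew = 1/4 (full aunt/uncle↔niece/nephew: two paths of length 3 through the shared grandparent pair: r = 2·(1/2)^3 = 1/4).
r to a first cousin = 1/8 (first cousins share one grandparent pair — two paths of length 4: r = 2·(1/2)^4 = 1/8).
Summing one r·B term per recipient: 1·0.5·0.509 + 4·0.25·0.496 + 1·0.125·0.532 = 0.817.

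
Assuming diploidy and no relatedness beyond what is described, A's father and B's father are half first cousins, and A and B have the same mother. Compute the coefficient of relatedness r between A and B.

Wright's path rule: contributions from independent ancestry routes add.
A and B are related in two ways: half second cousins through their fathers (r = 1/64) and half-sibs through their shared mother (r = 1/4).
r = 1/64 + 1/4 = 17/64 = 0.265625.

0.265625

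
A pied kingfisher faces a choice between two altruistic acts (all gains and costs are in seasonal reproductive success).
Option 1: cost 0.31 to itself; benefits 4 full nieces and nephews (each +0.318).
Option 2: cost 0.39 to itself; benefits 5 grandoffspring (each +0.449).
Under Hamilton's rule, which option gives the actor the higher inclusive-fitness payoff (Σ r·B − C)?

Option 1: r to a full niece or nephew = 0.25.
Option 1: Σ r·B − C = (4·0.25·0.318) − 0.31 = 0.008.
Option 2: r to a grandoffspring = 0.25.
Option 2: Σ r·B − C = (5·0.25·0.449) − 0.39 = 0.17125.
Option 2 has the higher net inclusive-fitness payoff.

Option 2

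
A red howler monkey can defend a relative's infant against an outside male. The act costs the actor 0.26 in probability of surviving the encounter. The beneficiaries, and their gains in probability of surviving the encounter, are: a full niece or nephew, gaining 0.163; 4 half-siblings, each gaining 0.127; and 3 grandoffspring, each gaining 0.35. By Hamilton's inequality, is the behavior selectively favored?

Hamilton's rule: the trait is favored when the sum of r·B over every recipient exceeds the actor's cost C.
r to a full niece or nephew = 1/4 (full aunt/uncle↔niece/nephew: two paths of length 3 through the shared grandparent pair: r = 2·(1/2)^3 = 1/4).
r to a half-sibling = 0.25 (half-sibs share one parent — one path of length 2: r = (1/2)^2 = 1/4).
r to a grandoffspring = 1/4 (two parent–offspring links: r = (1/2)^2 = 1/4).
Summing one r·B term per recipient: 1·0.25·0.163 + 4·0.25·0.127 + 3·0.25·0.35 = 0.43025.
0.43025 > 0.26: the indirect benefit exceeds the cost.

Yes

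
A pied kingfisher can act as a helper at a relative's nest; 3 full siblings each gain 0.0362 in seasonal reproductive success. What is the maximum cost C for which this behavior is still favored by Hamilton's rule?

r to a full sibling = 1/2 (full sibs share both parents — two paths of length 2: r = 2·(1/2)^2 = 1/2).
Hamilton's rule: n·r·B > C, so the trait is favored while C < n·r·B = 3·0.5·0.0362 = 0.0543.

0.0543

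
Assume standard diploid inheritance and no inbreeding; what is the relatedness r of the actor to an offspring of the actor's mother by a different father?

0.25

Each parent–offspring link contributes a factor of 1/2, and independent paths through distinct common ancestors add.
Half-sibs share one parent — one path of length 2: r = (1/2)^2 = 1/4.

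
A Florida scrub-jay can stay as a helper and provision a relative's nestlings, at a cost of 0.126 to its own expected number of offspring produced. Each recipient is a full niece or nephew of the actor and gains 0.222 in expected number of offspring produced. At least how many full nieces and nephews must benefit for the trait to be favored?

3

r to a full niece or nephew = 1/4 (full aunt/uncle↔niece/nephew: two paths of length 3 through the shared grandparent pair: r = 2·(1/2)^3 = 1/4).
Hamilton's rule: n·r·B > C  ⇒  n > C/(r·B) = 0.126/(0.25·0.222) = 2.27.
The smallest integer exceeding 2.27 is 3.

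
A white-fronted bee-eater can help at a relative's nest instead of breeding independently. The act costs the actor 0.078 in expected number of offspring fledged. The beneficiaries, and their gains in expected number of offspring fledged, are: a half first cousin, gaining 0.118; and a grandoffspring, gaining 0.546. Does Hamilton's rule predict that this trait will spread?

Hamilton's rule: the trait is favored when the sum of r·B over every recipient exceeds the actor's cost C.
r to a half first cousin = 1/16 (half first cousins share one grandparent — one path of length 4: r = (1/2)^4 = 1/16).
r to a grandoffspring = 1/4 (two parent–offspring links: r = (1/2)^2 = 1/4).
Summing one r·B term per recipient: 1·0.0625·0.118 + 1·0.25·0.546 = 0.143875.
0.143875 > 0.078: the indirect benefit exceeds the cost.

Yes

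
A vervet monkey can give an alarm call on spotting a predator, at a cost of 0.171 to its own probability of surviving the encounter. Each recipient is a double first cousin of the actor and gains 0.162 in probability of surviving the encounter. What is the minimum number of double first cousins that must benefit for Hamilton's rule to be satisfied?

r to a double first cousin = 0.25 (double first cousins share both grandparent pairs — four paths of length 4: r = 4·(1/2)^4 = 1/4).
Hamilton's rule: n·r·B > C  ⇒  n > C/(r·B) = 0.171/(0.25·0.162) = 4.222.
The smallest integer exceeding 4.222 is 5.

5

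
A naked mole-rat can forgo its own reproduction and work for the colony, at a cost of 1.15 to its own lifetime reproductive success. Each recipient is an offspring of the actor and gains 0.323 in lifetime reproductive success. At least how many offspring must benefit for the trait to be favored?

r to an offspring = 0.5 (one parent–offspring link: r = (1/2)^1 = 1/2).
Hamilton's rule: n·r·B > C  ⇒  n > C/(r·B) = 1.15/(0.5·0.323) = 7.121.
The smallest integer exceeding 7.121 is 8.

8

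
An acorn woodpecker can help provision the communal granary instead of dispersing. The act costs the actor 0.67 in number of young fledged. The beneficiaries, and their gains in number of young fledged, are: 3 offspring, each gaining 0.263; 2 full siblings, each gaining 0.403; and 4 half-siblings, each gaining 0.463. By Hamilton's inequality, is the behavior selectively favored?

Yes

Hamilton's rule: the trait is favored when the sum of r·B over every recipient exceeds the actor's cost C.
r to an offspring = 1/2 (one parent–offspring link: r = (1/2)^1 = 1/2).
r to a full sibling = 0.5 (full sibs share both parents — two paths of length 2: r = 2·(1/2)^2 = 1/2).
r to a half-sibling = 1/4 (half-sibs share one parent — one path of length 2: r = (1/2)^2 = 1/4).
Summing one r·B term per recipient: 3·0.5·0.263 + 2·0.5·0.403 + 4·0.25·0.463 = 1.2605.
1.2605 > 0.67: the indirect benefit exceeds the cost.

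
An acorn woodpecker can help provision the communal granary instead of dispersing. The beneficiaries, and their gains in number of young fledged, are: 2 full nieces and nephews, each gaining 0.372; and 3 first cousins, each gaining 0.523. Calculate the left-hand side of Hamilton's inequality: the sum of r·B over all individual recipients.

0.382125

r to a full niece or nephew = 1/4 (full aunt/uncle↔niece/nephew: two paths of length 3 through the shared grandparent pair: r = 2·(1/2)^3 = 1/4).
r to a first cousin = 1/8 (first cousins share one grandparent pair — two paths of length 4: r = 2·(1/2)^4 = 1/8).
Summing one r·B term per recipient: 2·0.25·0.372 + 3·0.125·0.523 = 0.382125.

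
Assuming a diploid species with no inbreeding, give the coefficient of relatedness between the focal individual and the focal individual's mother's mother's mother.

Each parent–offspring link contributes a factor of 1/2, and independent paths through distinct common ancestors add.
Three parent–offspring links: r = (1/2)^3 = 1/8.

0.125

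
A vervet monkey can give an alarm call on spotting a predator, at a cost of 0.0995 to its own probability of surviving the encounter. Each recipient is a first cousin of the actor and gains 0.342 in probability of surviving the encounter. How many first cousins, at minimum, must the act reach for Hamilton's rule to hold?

3

r to a first cousin = 0.125 (first cousins share one grandparent pair — two paths of length 4: r = 2·(1/2)^4 = 1/8).
Hamilton's rule: n·r·B > C  ⇒  n > C/(r·B) = 0.0995/(0.125·0.342) = 2.327.
The smallest integer exceeding 2.327 is 3.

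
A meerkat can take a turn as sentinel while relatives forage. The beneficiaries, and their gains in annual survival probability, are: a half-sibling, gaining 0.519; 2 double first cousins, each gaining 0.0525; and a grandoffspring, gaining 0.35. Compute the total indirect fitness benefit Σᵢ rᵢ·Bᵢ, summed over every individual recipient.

r to a half-sibling = 0.25 (half-sibs share one parent — one path of length 2: r = (1/2)^2 = 1/4).
r to a double first cousin = 0.25 (double first cousins share both grandparent pairs — four paths of length 4: r = 4·(1/2)^4 = 1/4).
r to a grandoffspring = 1/4 (two parent–offspring links: r = (1/2)^2 = 1/4).
Summing one r·B term per recipient: 1·0.25·0.519 + 2·0.25·0.0525 + 1·0.25·0.35 = 0.2435.

0.2435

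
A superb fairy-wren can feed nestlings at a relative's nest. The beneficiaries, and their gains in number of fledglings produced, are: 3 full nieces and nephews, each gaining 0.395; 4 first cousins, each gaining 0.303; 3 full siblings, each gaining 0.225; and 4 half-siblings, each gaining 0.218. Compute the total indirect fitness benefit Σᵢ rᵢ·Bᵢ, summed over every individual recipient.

1.00325

r to a full niece or nephew = 0.25 (full aunt/uncle↔niece/nephew: two paths of length 3 through the shared grandparent pair: r = 2·(1/2)^3 = 1/4).
r to a first cousin = 1/8 (first cousins share one grandparent pair — two paths of length 4: r = 2·(1/2)^4 = 1/8).
r to a full sibling = 1/2 (full sibs share both parents — two paths of length 2: r = 2·(1/2)^2 = 1/2).
r to a half-sibling = 0.25 (half-sibs share one parent — one path of length 2: r = (1/2)^2 = 1/4).
Summing one r·B term per recipient: 3·0.25·0.395 + 4·0.125·0.303 + 3·0.5·0.225 + 4·0.25·0.218 = 1.00325.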